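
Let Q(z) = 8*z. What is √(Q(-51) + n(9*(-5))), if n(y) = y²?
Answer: 7*√33 ≈ 40.212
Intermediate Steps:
√(Q(-51) + n(9*(-5))) = √(8*(-51) + (9*(-5))²) = √(-408 + (-45)²) = √(-408 + 2025) = √1617 = 7*√33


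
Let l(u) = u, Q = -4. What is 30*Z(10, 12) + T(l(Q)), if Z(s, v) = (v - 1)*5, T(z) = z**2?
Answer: 1666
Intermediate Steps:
Z(s, v) = -5 + 5*v (Z(s, v) = (-1 + v)*5 = -5 + 5*v)
30*Z(10, 12) + T(l(Q)) = 30*(-5 + 5*12) + (-4)**2 = 30*(-5 + 60) + 16 = 30*55 + 16 = 1650 + 16 = 1666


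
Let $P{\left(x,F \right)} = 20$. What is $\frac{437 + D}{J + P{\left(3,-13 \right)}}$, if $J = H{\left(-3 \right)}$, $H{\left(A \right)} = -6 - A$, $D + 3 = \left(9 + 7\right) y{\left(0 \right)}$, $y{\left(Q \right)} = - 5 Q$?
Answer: $\frac{434}{17} \approx 25.529$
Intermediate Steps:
$D = -3$ ($D = -3 + \left(9 + 7\right) \left(\left(-5\right) 0\right) = -3 + 16 \cdot 0 = -3 + 0 = -3$)
$J = -3$ ($J = -6 - -3 = -6 + 3 = -3$)
$\frac{437 + D}{J + P{\left(3,-13 \right)}} = \frac{437 - 3}{-3 + 20} = \frac{434}{17}$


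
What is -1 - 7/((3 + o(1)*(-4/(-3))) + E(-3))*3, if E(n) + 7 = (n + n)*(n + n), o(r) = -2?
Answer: -151/88 ≈ -1.7159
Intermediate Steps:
E(n) = -7 + 4*n² (E(n) = -7 + (n + n)*(n + n) = -7 + (2*n)*(2*n) = -7 + 4*n²)
-1 - 7/((3 + o(1)*(-4/(-3))) + E(-3))*3 = -1 - 7/((3 - (-8)/(-3)) + (-7 + 4*(-3)²))*3 = -1 - 7/((3 - (-8)*(-1)/3) + (-7 + 4*9))*3 = -1 - 7/((3 - 2*4/3) + (-7 + 36))*3 = -1 - 7/((3 - 8/3) + 29)*3 = -1 - 7/(⅓ + 29)*3 = -1 - 7/88/3*3 = -1 - 7*3/88*3 = -1 - 21/88*3 = -1 - 63/88 = -151/88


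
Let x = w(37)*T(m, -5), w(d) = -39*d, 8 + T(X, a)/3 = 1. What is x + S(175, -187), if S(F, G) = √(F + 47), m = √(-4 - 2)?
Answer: 30303 + √222 ≈ 30318.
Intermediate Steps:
m = I*√6 (m = √(-6) = I*√6 ≈ 2.4495*I)
T(X, a) = -21 (T(X, a) = -24 + 3*1 = -24 + 3 = -21)
S(F, G) = √(47 + F)
x = 30303 (x = -39*37*(-21) = -1443*(-21) = 30303)
x + S(175, -187) = 30303 + √(47 + 175) = 30303 + √222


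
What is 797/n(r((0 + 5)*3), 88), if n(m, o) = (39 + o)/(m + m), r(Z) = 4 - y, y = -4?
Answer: 12752/127 ≈ 100.41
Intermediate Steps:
r(Z) = 8 (r(Z) = 4 - 1*(-4) = 4 + 4 = 8)
n(m, o) = (39 + o)/(2*m) (n(m, o) = (39 + o)/((2*m)) = (39 + o)*(1/(2*m)) = (39 + o)/(2*m))
797/n(r((0 + 5)*3), 88) = 797/(((½)*(39 + 88)/8)) = 797/(((½)*(⅛)*127)) = 797/(127/16) = 797*(16/127) = 12752/127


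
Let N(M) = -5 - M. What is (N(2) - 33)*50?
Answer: -2000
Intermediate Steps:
(N(2) - 33)*50 = ((-5 - 1*2) - 33)*50 = ((-5 - 2) - 33)*50 = (-7 - 33)*50 = -40*50 = -2000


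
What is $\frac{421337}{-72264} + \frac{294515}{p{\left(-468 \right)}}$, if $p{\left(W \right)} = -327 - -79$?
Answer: $- \frac{1336707721}{1120092} \approx -1193.4$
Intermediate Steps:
$p{\left(W \right)} = -248$ ($p{\left(W \right)} = -327 + 79 = -248$)
$\frac{421337}{-72264} + \frac{294515}{p{\left(-468 \right)}} = \frac{421337}{-72264} + \frac{294515}{-248} = 421337 \left(- \frac{1}{72264}\right) + 294515 \left(- \frac{1}{248}\right) = - \frac{421337}{72264} - \frac{294515}{248} = - \frac{1336707721}{1120092}$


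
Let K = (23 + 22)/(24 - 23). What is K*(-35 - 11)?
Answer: -2070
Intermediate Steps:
K = 45 (K = 45/1 = 45*1 = 45)
K*(-35 - 11) = 45*(-35 - 11) = 45*(-46) = -2070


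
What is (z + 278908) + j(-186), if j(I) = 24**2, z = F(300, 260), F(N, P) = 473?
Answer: 279957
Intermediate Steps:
z = 473
j(I) = 576
(z + 278908) + j(-186) = (473 + 278908) + 576 = 279381 + 576 = 279957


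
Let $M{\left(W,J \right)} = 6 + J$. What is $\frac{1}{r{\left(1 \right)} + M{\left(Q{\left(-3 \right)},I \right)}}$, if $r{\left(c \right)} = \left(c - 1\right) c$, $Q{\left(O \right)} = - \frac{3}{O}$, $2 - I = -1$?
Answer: $\frac{1}{9} \approx 0.11111$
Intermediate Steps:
$I = 3$ ($I = 2 - -1 = 2 + 1 = 3$)
$r{\left(c \right)} = c \left(-1 + c\right)$ ($r{\left(c \right)} = \left(-1 + c\right) c = c \left(-1 + c\right)$)
$\frac{1}{r{\left(1 \right)} + M{\left(Q{\left(-3 \right)},I \right)}} = \frac{1}{1 \left(-1 + 1\right) + \left(6 + 3\right)} = \frac{1}{1 \cdot 0 + 9} = \frac{1}{0 + 9} = \frac{1}{9}$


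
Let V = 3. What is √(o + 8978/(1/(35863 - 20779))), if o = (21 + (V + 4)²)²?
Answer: 2*√33857263 ≈ 11637.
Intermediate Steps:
o = 4900 (o = (21 + (3 + 4)²)² = (21 + 7²)² = (21 + 49)² = 70² = 4900)
√(o + 8978/(1/(35863 - 20779))) = √(4900 + 8978/(1/(35863 - 20779))) = √(4900 + 8978/(1/15084)) = √(4900 + 8978*15084) = √(4900 + 135424152) = √135429052 = 2*√33857263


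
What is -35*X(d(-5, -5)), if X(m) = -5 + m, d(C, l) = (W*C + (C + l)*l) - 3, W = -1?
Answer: -1645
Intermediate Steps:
d(C, l) = -3 - C + l*(C + l) (d(C, l) = (-C + (C + l)*l) - 3 = (-C + l*(C + l)) - 3 = -3 - C + l*(C + l))
-35*X(d(-5, -5)) = -35*(-5 + (-3 + (-5)² - 1*(-5) - 5*(-5))) = -35*(-5 + (-3 + 25 + 5 + 25)) = -35*(-5 + 52) = -35*47 = -1645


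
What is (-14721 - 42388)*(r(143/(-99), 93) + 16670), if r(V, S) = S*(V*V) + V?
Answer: -26001156610/27 ≈ -9.6301e+8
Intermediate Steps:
r(V, S) = V + S*V² (r(V, S) = S*V² + V = V + S*V²)
(-14721 - 42388)*(r(143/(-99), 93) + 16670) = (-14721 - 42388)*((143/(-99))*(1 + 93*(143/(-99))) + 16670) = -57109*((143*(-1/99))*(1 + 93*(143*(-1/99))) + 16670) = -57109*(-13*(1 + 93*(-13/9))/9 + 16670) = -57109*(-13*(1 - 403/3)/9 + 16670) = -57109*(-13/9*(-400/3) + 16670) = -57109*(5200/27 + 16670) = -57109*455290/27 = -26001156610/27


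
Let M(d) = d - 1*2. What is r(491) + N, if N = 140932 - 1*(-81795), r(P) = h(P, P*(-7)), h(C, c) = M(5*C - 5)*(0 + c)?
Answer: -8191049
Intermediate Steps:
M(d) = -2 + d (M(d) = d - 2 = -2 + d)
h(C, c) = c*(-7 + 5*C) (h(C, c) = (-2 + (5*C - 5))*(0 + c) = (-2 + (-5 + 5*C))*c = (-7 + 5*C)*c = c*(-7 + 5*C))
r(P) = -7*P*(-7 + 5*P) (r(P) = (P*(-7))*(-7 + 5*P) = (-7*P)*(-7 + 5*P) = -7*P*(-7 + 5*P))
N = 222727 (N = 140932 + 81795 = 222727)
r(491) + N = 7*491*(7 - 5*491) + 222727 = 7*491*(7 - 2455) + 222727 = 7*491*(-2448) + 222727 = -8413776 + 222727 = -8191049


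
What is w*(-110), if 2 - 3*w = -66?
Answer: -7480/3 ≈ -2493.3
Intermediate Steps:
w = 68/3 (w = 2/3 - 1/3*(-66) = 2/3 + 22 = 68/3 ≈ 22.667)
w*(-110) = (68/3)*(-110) = -7480/3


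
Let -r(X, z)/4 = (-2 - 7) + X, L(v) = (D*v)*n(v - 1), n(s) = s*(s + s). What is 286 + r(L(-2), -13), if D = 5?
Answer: 1042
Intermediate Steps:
n(s) = 2*s² (n(s) = s*(2*s) = 2*s²)
L(v) = 10*v*(-1 + v)² (L(v) = (5*v)*(2*(v - 1)²) = (5*v)*(2*(-1 + v)²) = 10*v*(-1 + v)²)
r(X, z) = 36 - 4*X (r(X, z) = -4*((-2 - 7) + X) = -4*(-9 + X) = 36 - 4*X)
286 + r(L(-2), -13) = 286 + (36 - 40*(-2)*(-1 - 2)²) = 286 + (36 - 40*(-2)*(-3)²) = 286 + (36 - 40*(-2)*9) = 286 + (36 - 4*(-180)) = 286 + (36 + 720) = 286 + 756 = 1042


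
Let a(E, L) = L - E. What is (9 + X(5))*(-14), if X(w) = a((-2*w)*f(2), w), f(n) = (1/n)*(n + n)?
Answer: -476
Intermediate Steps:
f(n) = 2 (f(n) = (2*n)/n = 2)
X(w) = 5*w (X(w) = w - (-2*w)*2 = w - (-4)*w = w + 4*w = 5*w)
(9 + X(5))*(-14) = (9 + 5*5)*(-14) = (9 + 25)*(-14) = 34*(-14) = -476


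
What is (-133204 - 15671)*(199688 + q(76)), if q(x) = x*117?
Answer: -31052347500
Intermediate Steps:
q(x) = 117*x
(-133204 - 15671)*(199688 + q(76)) = (-133204 - 15671)*(199688 + 117*76) = -148875*(199688 + 8892) = -148875*208580 = -31052347500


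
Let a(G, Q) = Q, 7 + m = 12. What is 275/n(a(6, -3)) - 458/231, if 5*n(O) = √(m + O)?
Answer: -458/231 + 1375*√2/2 ≈ 970.29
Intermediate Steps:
m = 5 (m = -7 + 12 = 5)
n(O) = √(5 + O)/5
275/n(a(6, -3)) - 458/231 = 275/((√(5 - 3)/5)) - 458/231 = 275/((√2/5)) - 458*1/231 = 275*(5*√2/2) - 458/231 = 1375*√2/2 - 458/231 = -458/231 + 1375*√2/2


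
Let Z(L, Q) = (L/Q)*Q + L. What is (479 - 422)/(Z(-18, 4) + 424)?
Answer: 57/388 ≈ 0.14691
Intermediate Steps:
Z(L, Q) = 2*L (Z(L, Q) = (L/Q)*Q + L = L + L = 2*L)
(479 - 422)/(Z(-18, 4) + 424) = (479 - 422)/(2*(-18) + 424) = 57/(-36 + 424) = 57/388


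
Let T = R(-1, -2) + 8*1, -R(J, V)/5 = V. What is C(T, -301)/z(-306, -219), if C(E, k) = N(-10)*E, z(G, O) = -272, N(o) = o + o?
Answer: 45/34 ≈ 1.3235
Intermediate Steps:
R(J, V) = -5*V
N(o) = 2*o
T = 18 (T = -5*(-2) + 8*1 = 10 + 8 = 18)
C(E, k) = -20*E (C(E, k) = (2*(-10))*E = -20*E)
C(T, -301)/z(-306, -219) = -20*18/(-272) = -360*(-1/272) = 45/34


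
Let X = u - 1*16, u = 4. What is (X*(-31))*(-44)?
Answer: -16368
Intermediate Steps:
X = -12 (X = 4 - 1*16 = 4 - 16 = -12)
(X*(-31))*(-44) = -12*(-31)*(-44) = 372*(-44) = -16368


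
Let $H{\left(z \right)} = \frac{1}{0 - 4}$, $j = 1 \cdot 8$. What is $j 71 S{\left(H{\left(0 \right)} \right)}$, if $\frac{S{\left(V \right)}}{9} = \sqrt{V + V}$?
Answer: $2556 i \sqrt{2} \approx 3614.7 i$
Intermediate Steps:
$j = 8$
$H{\left(z \right)} = - \frac{1}{4}$ ($H{\left(z \right)} = \frac{1}{-4} = - \frac{1}{4}$)
$S{\left(V \right)} = 9 \sqrt{2} \sqrt{V}$ ($S{\left(V \right)} = 9 \sqrt{V + V} = 9 \sqrt{2 V} = 9 \sqrt{2} \sqrt{V}$)
$j 71 S{\left(H{\left(0 \right)} \right)} = 8 \cdot 71 \cdot 9 \sqrt{2} \sqrt{- \frac{1}{4}} = 568 \cdot 9 \sqrt{2} \frac{i}{2} = 568 \frac{9 i \sqrt{2}}{2} = 2556 i \sqrt{2}$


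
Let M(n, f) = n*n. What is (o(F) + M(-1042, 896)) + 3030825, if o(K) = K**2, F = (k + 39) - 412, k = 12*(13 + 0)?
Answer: 4163678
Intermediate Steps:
M(n, f) = n**2
k = 156 (k = 12*13 = 156)
F = -217 (F = (156 + 39) - 412 = 195 - 412 = -217)
(o(F) + M(-1042, 896)) + 3030825 = ((-217)**2 + (-1042)**2) + 3030825 = (47089 + 1085764) + 3030825 = 1132853 + 3030825 = 4163678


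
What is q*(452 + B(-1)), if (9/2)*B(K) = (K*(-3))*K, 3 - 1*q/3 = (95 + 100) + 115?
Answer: -415678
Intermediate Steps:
q = -921 (q = 9 - 3*((95 + 100) + 115) = 9 - 3*(195 + 115) = 9 - 3*310 = 9 - 930 = -921)
B(K) = -2*K²/3 (B(K) = 2*((K*(-3))*K)/9 = 2*((-3*K)*K)/9 = 2*(-3*K²)/9 = -2*K²/3)
q*(452 + B(-1)) = -921*(452 - ⅔*(-1)²) = -921*(452 - ⅔*1) = -921*(452 - ⅔) = -921*1354/3 = -415678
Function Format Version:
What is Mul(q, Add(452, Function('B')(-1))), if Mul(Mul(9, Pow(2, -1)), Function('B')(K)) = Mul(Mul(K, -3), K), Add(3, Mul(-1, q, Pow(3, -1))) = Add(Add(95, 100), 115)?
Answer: -415678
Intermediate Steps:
q = -921 (q = Add(9, Mul(-3, Add(Add(95, 100), 115))) = Add(9, Mul(-3, Add(195, 115))) = Add(9, Mul(-3, 310)) = Add(9, -930) = -921)
Function('B')(K) = Mul(Rational(-2, 3), Pow(K, 2)) (Function('B')(K) = Mul(Rational(2, 9), Mul(Mul(K, -3), K)) = Mul(Rational(2, 9), Mul(Mul(-3, K), K)) = Mul(Rational(2, 9), Mul(-3, Pow(K, 2))) = Mul(Rational(-2, 3), Pow(K, 2)))
Mul(q, Add(452, Function('B')(-1))) = Mul(-921, Add(452, Mul(Rational(-2, 3), Pow(-1, 2)))) = Mul(-921, Add(452, Mul(Rational(-2, 3), 1))) = Mul(-921, Add(452, Rational(-2, 3))) = Mul(-921, Rational(1354, 3)) = -415678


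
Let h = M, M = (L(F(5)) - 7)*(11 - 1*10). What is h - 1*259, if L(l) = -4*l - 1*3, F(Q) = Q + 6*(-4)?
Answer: -193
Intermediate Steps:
F(Q) = -24 + Q (F(Q) = Q - 24 = -24 + Q)
L(l) = -3 - 4*l (L(l) = -4*l - 3 = -3 - 4*l)
M = 66 (M = ((-3 - 4*(-24 + 5)) - 7)*(11 - 1*10) = ((-3 - 4*(-19)) - 7)*(11 - 10) = ((-3 + 76) - 7)*1 = (73 - 7)*1 = 66*1 = 66)
h = 66
h - 1*259 = 66 - 1*259 = 66 - 259 = -193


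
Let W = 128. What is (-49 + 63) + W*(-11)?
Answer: -1394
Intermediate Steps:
(-49 + 63) + W*(-11) = (-49 + 63) + 128*(-11) = 14 - 1408 = -1394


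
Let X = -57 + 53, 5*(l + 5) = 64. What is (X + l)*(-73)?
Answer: -1387/5 ≈ -277.40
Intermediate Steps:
l = 39/5 (l = -5 + (⅕)*64 = -5 + 64/5 = 39/5 ≈ 7.8000)
X = -4
(X + l)*(-73) = (-4 + 39/5)*(-73) = (19/5)*(-73) = -1387/5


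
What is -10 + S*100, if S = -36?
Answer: -3610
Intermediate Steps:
-10 + S*100 = -10 - 36*100 = -10 - 3600 = -3610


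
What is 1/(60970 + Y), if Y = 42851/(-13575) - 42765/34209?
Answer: 285075/17379766504 ≈ 1.6403e-5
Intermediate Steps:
Y = -1256246/285075 (Y = 42851*(-1/13575) - 42765*1/34209 = -42851/13575 - 14255/11403 = -1256246/285075 ≈ -4.4067)
1/(60970 + Y) = 1/(60970 - 1256246/285075) = 1/(17379766504/285075) = 285075/17379766504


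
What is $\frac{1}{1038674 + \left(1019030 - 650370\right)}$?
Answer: $\frac{1}{1407334} \approx 7.1056 \cdot 10^{-7}$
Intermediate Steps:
$\frac{1}{1038674 + \left(1019030 - 650370\right)} = \frac{1}{1038674 + 368660} = \frac{1}{1407334}$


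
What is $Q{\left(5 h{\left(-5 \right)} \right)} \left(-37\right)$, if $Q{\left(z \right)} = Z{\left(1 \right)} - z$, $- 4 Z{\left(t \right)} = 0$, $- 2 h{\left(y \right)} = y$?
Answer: $\frac{925}{2} \approx 462.5$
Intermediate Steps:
$h{\left(y \right)} = - \frac{y}{2}$
$Z{\left(t \right)} = 0$ ($Z{\left(t \right)} = \left(- \frac{1}{4}\right) 0 = 0$)
$Q{\left(z \right)} = - z$ ($Q{\left(z \right)} = 0 - z = - z$)
$Q{\left(5 h{\left(-5 \right)} \right)} \left(-37\right) = - 5 \left(\left(- \frac{1}{2}\right) \left(-5\right)\right) \left(-37\right) = - \frac{5 \cdot 5}{2} \left(-37\right) = \left(-1\right) \frac{25}{2} \left(-37\right) = \left(- \frac{25}{2}\right) \left(-37\right) = \frac{925}{2}$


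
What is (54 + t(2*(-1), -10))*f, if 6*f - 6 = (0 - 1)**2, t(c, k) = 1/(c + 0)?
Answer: 749/12 ≈ 62.417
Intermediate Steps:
t(c, k) = 1/c
f = 7/6 (f = 1 + (0 - 1)**2/6 = 1 + (1/6)*(-1)**2 = 1 + (1/6)*1 = 1 + 1/6 = 7/6 ≈ 1.1667)
(54 + t(2*(-1), -10))*f = (54 + 1/(2*(-1)))*(7/6) = (54 + 1/(-2))*(7/6) = (54 - 1/2)*(7/6) = (107/2)*(7/6) = 749/12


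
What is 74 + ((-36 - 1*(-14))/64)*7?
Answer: 2291/32 ≈ 71.594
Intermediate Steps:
74 + ((-36 - 1*(-14))/64)*7 = 74 + ((-36 + 14)*(1/64))*7 = 74 - 22*1/64*7 = 74 - 11/32*7 = 74 - 77/32 = 2291/32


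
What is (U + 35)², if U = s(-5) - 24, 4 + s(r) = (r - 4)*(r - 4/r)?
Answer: 50176/25 ≈ 2007.0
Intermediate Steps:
s(r) = -4 + (-4 + r)*(r - 4/r) (s(r) = -4 + (r - 4)*(r - 4/r) = -4 + (-4 + r)*(r - 4/r))
U = 49/5 (U = (-8 + (-5)² - 4*(-5) + 16/(-5)) - 24 = (-8 + 25 + 20 + 16*(-⅕)) - 24 = (-8 + 25 + 20 - 16/5) - 24 = 169/5 - 24 = 49/5 ≈ 9.8000)
(U + 35)² = (49/5 + 35)² = (224/5)² = 50176/25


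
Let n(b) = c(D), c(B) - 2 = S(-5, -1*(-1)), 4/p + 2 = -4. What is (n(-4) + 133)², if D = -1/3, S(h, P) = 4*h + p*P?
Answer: 117649/9 ≈ 13072.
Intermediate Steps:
p = -⅔ (p = 4/(-2 - 4) = 4/(-6) = 4*(-⅙) = -⅔ ≈ -0.66667)
S(h, P) = 4*h - 2*P/3
D = -⅓ (D = -1*⅓ = -⅓ ≈ -0.33333)
c(B) = -56/3 (c(B) = 2 + (4*(-5) - (-2)*(-1)/3) = 2 + (-20 - ⅔*1) = 2 + (-20 - ⅔) = 2 - 62/3 = -56/3)
n(b) = -56/3
(n(-4) + 133)² = (-56/3 + 133)² = (343/3)² = 117649/9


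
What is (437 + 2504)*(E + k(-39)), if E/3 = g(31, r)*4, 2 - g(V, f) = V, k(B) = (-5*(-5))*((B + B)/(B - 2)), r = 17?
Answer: -36227238/41 ≈ -8.8359e+5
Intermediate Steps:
k(B) = 50*B/(-2 + B) (k(B) = 25*((2*B)/(-2 + B)) = 25*(2*B/(-2 + B)) = 50*B/(-2 + B))
g(V, f) = 2 - V
E = -348 (E = 3*((2 - 1*31)*4) = 3*((2 - 31)*4) = 3*(-29*4) = 3*(-116) = -348)
(437 + 2504)*(E + k(-39)) = (437 + 2504)*(-348 + 50*(-39)/(-2 - 39)) = 2941*(-348 + 50*(-39)/(-41)) = 2941*(-348 + 50*(-39)*(-1/41)) = 2941*(-348 + 1950/41) = 2941*(-12318/41) = -36227238/41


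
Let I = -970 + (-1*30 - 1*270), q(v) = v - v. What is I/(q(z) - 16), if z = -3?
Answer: 635/8 ≈ 79.375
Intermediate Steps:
q(v) = 0
I = -1270 (I = -970 + (-30 - 270) = -970 - 300 = -1270)
I/(q(z) - 16) = -1270/(0 - 16) = -1270/(-16) = -1270*(-1/16) = 635/8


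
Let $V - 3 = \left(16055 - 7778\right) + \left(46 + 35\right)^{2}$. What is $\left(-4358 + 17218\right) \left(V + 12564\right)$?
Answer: $352428300$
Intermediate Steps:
$V = 14841$ ($V = 3 + \left(\left(16055 - 7778\right) + \left(46 + 35\right)^{2}\right) = 3 + \left(8277 + 81^{2}\right) = 3 + \left(8277 + 6561\right) = 3 + 14838 = 14841$)
$\left(-4358 + 17218\right) \left(V + 12564\right) = \left(-4358 + 17218\right) \left(14841 + 12564\right) = 12860 \cdot 27405 = 352428300$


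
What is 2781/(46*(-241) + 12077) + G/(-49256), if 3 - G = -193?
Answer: 34196675/12203174 ≈ 2.8023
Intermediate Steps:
G = 196 (G = 3 - 1*(-193) = 3 + 193 = 196)
2781/(46*(-241) + 12077) + G/(-49256) = 2781/(46*(-241) + 12077) + 196/(-49256) = 2781/(-11086 + 12077) + 196*(-1/49256) = 2781/991 - 49/12314 = 34196675/12203174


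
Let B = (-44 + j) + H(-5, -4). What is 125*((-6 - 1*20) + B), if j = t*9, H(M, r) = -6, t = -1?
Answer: -10625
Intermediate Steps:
j = -9 (j = -1*9 = -9)
B = -59 (B = (-44 - 9) - 6 = -53 - 6 = -59)
125*((-6 - 1*20) + B) = 125*((-6 - 1*20) - 59) = 125*((-6 - 20) - 59) = 125*(-26 - 59) = 125*(-85) = -10625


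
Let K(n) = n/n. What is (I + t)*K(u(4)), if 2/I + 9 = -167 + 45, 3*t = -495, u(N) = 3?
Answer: -21617/131 ≈ -165.02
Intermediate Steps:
t = -165 (t = (1/3)*(-495) = -165)
I = -2/131 (I = 2/(-9 + (-167 + 45)) = 2/(-9 - 122) = 2/(-131) = 2*(-1/131) = -2/131 ≈ -0.015267)
K(n) = 1
(I + t)*K(u(4)) = (-2/131 - 165)*1 = -21617/131*1 = -21617/131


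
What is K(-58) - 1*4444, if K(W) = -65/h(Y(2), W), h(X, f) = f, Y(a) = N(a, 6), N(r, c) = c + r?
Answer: -257687/58 ≈ -4442.9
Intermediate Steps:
Y(a) = 6 + a
K(W) = -65/W
K(-58) - 1*4444 = -65/(-58) - 1*4444 = -65*(-1/58) - 4444 = 65/58 - 4444 = -257687/58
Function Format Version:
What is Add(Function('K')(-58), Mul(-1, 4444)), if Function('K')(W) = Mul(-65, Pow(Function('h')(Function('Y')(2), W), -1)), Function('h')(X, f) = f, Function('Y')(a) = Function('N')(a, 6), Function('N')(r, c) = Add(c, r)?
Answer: Rational(-257687, 58) ≈ -4442.9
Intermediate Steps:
Function('Y')(a) = Add(6, a)
Function('K')(W) = Mul(-65, Pow(W, -1))
Add(Function('K')(-58), Mul(-1, 4444)) = Add(Mul(-65, Pow(-58, -1)), Mul(-1, 4444)) = Add(Mul(-65, Rational(-1, 58)), -4444) = Add(Rational(65, 58), -4444) = Rational(-257687, 58)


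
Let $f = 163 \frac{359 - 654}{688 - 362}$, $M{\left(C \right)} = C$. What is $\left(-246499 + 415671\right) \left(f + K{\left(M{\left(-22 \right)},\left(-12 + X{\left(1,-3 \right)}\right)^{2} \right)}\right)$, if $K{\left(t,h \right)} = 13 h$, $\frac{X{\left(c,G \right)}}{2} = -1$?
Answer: $406097386$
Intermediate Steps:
$X{\left(c,G \right)} = -2$ ($X{\left(c,G \right)} = 2 \left(-1\right) = -2$)
$f = - \frac{295}{2}$ ($f = 163 \left(- \frac{295}{326}\right) = - \frac{295}{2} \approx -147.5$)
$\left(-246499 + 415671\right) \left(f + K{\left(M{\left(-22 \right)},\left(-12 + X{\left(1,-3 \right)}\right)^{2} \right)}\right) = \left(-246499 + 415671\right) \left(- \frac{295}{2} + 13 \left(-12 - 2\right)^{2}\right) = 169172 \left(- \frac{295}{2} + 13 \left(-14\right)^{2}\right) = 169172 \left(- \frac{295}{2} + 13 \cdot 196\right) = 169172 \left(- \frac{295}{2} + 2548\right) = 169172 \cdot \frac{4801}{2} = 406097386$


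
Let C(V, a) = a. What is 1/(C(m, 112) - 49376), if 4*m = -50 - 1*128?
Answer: -1/49264 ≈ -2.0299e-5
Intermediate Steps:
m = -89/2 (m = (-50 - 1*128)/4 = (-50 - 128)/4 = (1/4)*(-178) = -89/2 ≈ -44.500)
1/(C(m, 112) - 49376) = 1/(112 - 49376) = 1/(-49264) = -1/49264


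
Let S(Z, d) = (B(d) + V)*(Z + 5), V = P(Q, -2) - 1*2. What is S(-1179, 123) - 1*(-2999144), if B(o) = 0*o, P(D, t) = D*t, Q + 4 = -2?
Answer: 2987404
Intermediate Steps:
Q = -6 (Q = -4 - 2 = -6)
B(o) = 0
V = 10 (V = -6*(-2) - 1*2 = 12 - 2 = 10)
S(Z, d) = 50 + 10*Z (S(Z, d) = (0 + 10)*(Z + 5) = 10*(5 + Z) = 50 + 10*Z)
S(-1179, 123) - 1*(-2999144) = (50 + 10*(-1179)) - 1*(-2999144) = (50 - 11790) + 2999144 = -11740 + 2999144 = 2987404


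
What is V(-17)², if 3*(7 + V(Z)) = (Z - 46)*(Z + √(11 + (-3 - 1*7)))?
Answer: 108241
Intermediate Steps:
V(Z) = -7 + (1 + Z)*(-46 + Z)/3 (V(Z) = -7 + ((Z - 46)*(Z + √(11 + (-3 - 1*7))))/3 = -7 + ((-46 + Z)*(Z + √(11 + (-3 - 7))))/3 = -7 + ((-46 + Z)*(Z + √(11 - 10)))/3 = -7 + ((-46 + Z)*(Z + √1))/3 = -7 + ((-46 + Z)*(Z + 1))/3 = -7 + ((-46 + Z)*(1 + Z))/3 = -7 + ((1 + Z)*(-46 + Z))/3 = -7 + (1 + Z)*(-46 + Z)/3)
V(-17)² = (-67/3 - 15*(-17) + (⅓)*(-17)²)² = (-67/3 + 255 + (⅓)*289)² = (-67/3 + 255 + 289/3)² = 329² = 108241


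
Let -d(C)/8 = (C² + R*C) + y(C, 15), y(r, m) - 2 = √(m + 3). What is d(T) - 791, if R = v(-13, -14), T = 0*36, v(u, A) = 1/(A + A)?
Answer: -807 - 24*√2 ≈ -840.94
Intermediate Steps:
v(u, A) = 1/(2*A)
y(r, m) = 2 + √(3 + m) (y(r, m) = 2 + √(m + 3) = 2 + √(3 + m))
T = 0
R = -1/28 (R = (½)/(-14) = (½)*(-1/14) = -1/28 ≈ -0.035714)
d(C) = -16 - 24*√2 - 8*C² + 2*C/7 (d(C) = -8*((C² - C/28) + (2 + √(3 + 15))) = -8*((C² - C/28) + (2 + √18)) = -8*((C² - C/28) + (2 + 3*√2)) = -8*(2 + C² + 3*√2 - C/28) = -16 - 24*√2 - 8*C² + 2*C/7)
d(T) - 791 = (-16 - 24*√2 - 8*0² + (2/7)*0) - 791 = (-16 - 24*√2 - 8*0 + 0) - 791 = (-16 - 24*√2 + 0 + 0) - 791 = (-16 - 24*√2) - 791 = -807 - 24*√2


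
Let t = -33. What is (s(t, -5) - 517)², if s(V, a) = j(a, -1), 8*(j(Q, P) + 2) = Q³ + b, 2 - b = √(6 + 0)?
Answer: (4275 + √6)²/64 ≈ 2.8588e+5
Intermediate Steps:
b = 2 - √6 (b = 2 - √(6 + 0) = 2 - √6 ≈ -0.44949)
j(Q, P) = -7/4 - √6/8 + Q³/8 (j(Q, P) = -2 + (Q³ + (2 - √6))/8 = -2 + (2 + Q³ - √6)/8 = -2 + (¼ - √6/8 + Q³/8) = -7/4 - √6/8 + Q³/8)
s(V, a) = -7/4 - √6/8 + a³/8
(s(t, -5) - 517)² = ((-7/4 - √6/8 + (⅛)*(-5)³) - 517)² = ((-7/4 - √6/8 + (⅛)*(-125)) - 517)² = ((-7/4 - √6/8 - 125/8) - 517)² = ((-139/8 - √6/8) - 517)² = (-4275/8 - √6/8)²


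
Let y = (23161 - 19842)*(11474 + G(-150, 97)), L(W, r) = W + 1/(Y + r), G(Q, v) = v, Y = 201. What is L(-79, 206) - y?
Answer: -15630520795/407 ≈ -3.8404e+7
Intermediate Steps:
L(W, r) = W + 1/(201 + r)
y = 38404149 (y = (23161 - 19842)*(11474 + 97) = 3319*11571 = 38404149)
L(-79, 206) - y = (1 + 201*(-79) - 79*206)/(201 + 206) - 1*38404149 = (1 - 15879 - 16274)/407 - 38404149 = (1/407)*(-32152) - 38404149 = -32152/407 - 38404149 = -15630520795/407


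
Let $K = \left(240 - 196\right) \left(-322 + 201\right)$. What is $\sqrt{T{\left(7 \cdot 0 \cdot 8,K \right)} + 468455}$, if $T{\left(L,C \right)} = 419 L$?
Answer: $\sqrt{468455} \approx 684.44$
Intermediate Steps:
$K = -5324$ ($K = 44 \left(-121\right) = -5324$)
$\sqrt{T{\left(7 \cdot 0 \cdot 8,K \right)} + 468455} = \sqrt{419 \cdot 7 \cdot 0 \cdot 8 + 468455} = \sqrt{419 \cdot 0 \cdot 8 + 468455} = \sqrt{419 \cdot 0 + 468455} = \sqrt{0 + 468455} = \sqrt{468455}$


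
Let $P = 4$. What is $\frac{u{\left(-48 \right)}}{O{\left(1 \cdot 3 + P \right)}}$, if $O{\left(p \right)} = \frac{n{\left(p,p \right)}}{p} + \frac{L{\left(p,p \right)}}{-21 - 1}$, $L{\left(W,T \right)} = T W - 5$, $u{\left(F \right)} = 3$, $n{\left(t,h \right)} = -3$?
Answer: $- \frac{21}{17} \approx -1.2353$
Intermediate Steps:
$L{\left(W,T \right)} = -5 + T W$
$O{\left(p \right)} = \frac{5}{22} - \frac{3}{p} - \frac{p^{2}}{22}$ ($O{\left(p \right)} = - \frac{3}{p} + \frac{-5 + p p}{-21 - 1} = - \frac{3}{p} + \frac{-5 + p^{2}}{-21 - 1} = - \frac{3}{p} + \frac{-5 + p^{2}}{-22} = - \frac{3}{p} + \left(-5 + p^{2}\right) \left(- \frac{1}{22}\right) = - \frac{3}{p} - \left(- \frac{5}{22} + \frac{p^{2}}{22}\right) = \frac{5}{22} - \frac{3}{p} - \frac{p^{2}}{22}$)
$\frac{u{\left(-48 \right)}}{O{\left(1 \cdot 3 + P \right)}} = \frac{3}{\frac{1}{22} \frac{1}{1 \cdot 3 + 4} \left(-66 + \left(1 \cdot 3 + 4\right) \left(5 - \left(1 \cdot 3 + 4\right)^{2}\right)\right)} = \frac{3}{\frac{1}{22} \frac{1}{3 + 4} \left(-66 + \left(3 + 4\right) \left(5 - \left(3 + 4\right)^{2}\right)\right)} = \frac{3}{\frac{1}{22} \cdot \frac{1}{7} \left(-66 + 7 \left(5 - 7^{2}\right)\right)} = \frac{3}{\frac{1}{22} \cdot \frac{1}{7} \left(-66 + 7 \left(5 - 49\right)\right)} = \frac{3}{\frac{1}{22} \cdot \frac{1}{7} \left(-66 + 7 \left(-44\right)\right)} = \frac{3}{\frac{1}{22} \cdot \frac{1}{7} \left(-66 - 308\right)} = \frac{3}{\frac{1}{22} \cdot \frac{1}{7} \left(-374\right)} = \frac{3}{- \frac{17}{7}} = 3 \left(- \frac{7}{17}\right) = - \frac{21}{17}$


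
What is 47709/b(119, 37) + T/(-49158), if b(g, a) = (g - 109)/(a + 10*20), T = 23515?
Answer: 138957723266/122895 ≈ 1.1307e+6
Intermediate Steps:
b(g, a) = (-109 + g)/(200 + a) (b(g, a) = (-109 + g)/(a + 200) = (-109 + g)/(200 + a))
47709/b(119, 37) + T/(-49158) = 47709/(((-109 + 119)/(200 + 37))) + 23515/(-49158) = 47709/((10/237)) + 23515*(-1/49158) = 47709/(((1/237)*10)) - 23515/49158 = 47709/(10/237) - 23515/49158 = 47709*(237/10) - 23515/49158 = 11307033/10 - 23515/49158 = 138957723266/122895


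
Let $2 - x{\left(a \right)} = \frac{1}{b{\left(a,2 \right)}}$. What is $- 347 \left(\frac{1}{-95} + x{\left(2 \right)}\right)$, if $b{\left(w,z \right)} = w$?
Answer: $- \frac{98201}{190} \approx -516.85$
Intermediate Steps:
$x{\left(a \right)} = 2 - \frac{1}{a}$
$- 347 \left(\frac{1}{-95} + x{\left(2 \right)}\right) = - 347 \left(\frac{1}{-95} + \left(2 - \frac{1}{2}\right)\right) = - 347 \left(- \frac{1}{95} + \left(2 - \frac{1}{2}\right)\right) = - 347 \left(- \frac{1}{95} + \frac{3}{2}\right) = \left(-347\right) \frac{283}{190} = - \frac{98201}{190}$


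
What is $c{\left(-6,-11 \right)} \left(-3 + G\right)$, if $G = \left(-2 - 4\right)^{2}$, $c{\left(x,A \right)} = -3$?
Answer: $-99$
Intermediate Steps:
$G = 36$ ($G = \left(-6\right)^{2} = 36$)
$c{\left(-6,-11 \right)} \left(-3 + G\right) = - 3 \left(-3 + 36\right) = \left(-3\right) 33 = -99$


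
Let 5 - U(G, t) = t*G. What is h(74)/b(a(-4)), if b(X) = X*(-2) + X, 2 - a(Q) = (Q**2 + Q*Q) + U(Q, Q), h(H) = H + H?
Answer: 148/19 ≈ 7.7895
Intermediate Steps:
U(G, t) = 5 - G*t (U(G, t) = 5 - t*G = 5 - G*t)
h(H) = 2*H
a(Q) = -3 - Q**2 (a(Q) = 2 - ((Q**2 + Q*Q) + (5 - Q*Q)) = 2 - ((Q**2 + Q**2) + (5 - Q**2)) = 2 - (2*Q**2 + (5 - Q**2)) = 2 - (5 + Q**2) = 2 + (-5 - Q**2) = -3 - Q**2)
b(X) = -X (b(X) = -2*X + X = -X)
h(74)/b(a(-4)) = (2*74)/((-(-3 - 1*(-4)**2))) = 148/((-(-3 - 1*16))) = 148/((-(-3 - 16))) = 148/((-1*(-19))) = 148/19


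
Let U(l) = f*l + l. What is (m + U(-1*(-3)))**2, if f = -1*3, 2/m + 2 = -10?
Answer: 1369/36 ≈ 38.028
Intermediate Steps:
m = -1/6 (m = 2/(-2 - 10) = 2/(-12) = 2*(-1/12) = -1/6 ≈ -0.16667)
f = -3
U(l) = -2*l (U(l) = -3*l + l = -2*l)
(m + U(-1*(-3)))**2 = (-1/6 - (-2)*(-3))**2 = (-1/6 - 2*3)**2 = (-1/6 - 6)**2 = (-37/6)**2 = 1369/36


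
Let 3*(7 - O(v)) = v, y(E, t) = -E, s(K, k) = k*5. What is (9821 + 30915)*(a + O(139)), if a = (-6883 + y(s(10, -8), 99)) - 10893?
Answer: -2172287936/3 ≈ -7.2410e+8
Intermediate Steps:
s(K, k) = 5*k
O(v) = 7 - v/3
a = -17736 (a = (-6883 - 5*(-8)) - 10893 = (-6883 - 1*(-40)) - 10893 = (-6883 + 40) - 10893 = -6843 - 10893 = -17736)
(9821 + 30915)*(a + O(139)) = (9821 + 30915)*(-17736 + (7 - ⅓*139)) = 40736*(-17736 + (7 - 139/3)) = 40736*(-17736 - 118/3) = 40736*(-53326/3) = -2172287936/3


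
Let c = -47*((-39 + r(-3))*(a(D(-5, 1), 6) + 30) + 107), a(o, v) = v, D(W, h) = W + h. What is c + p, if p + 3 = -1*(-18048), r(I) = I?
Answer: 84080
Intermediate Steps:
p = 18045 (p = -3 - 1*(-18048) = -3 + 18048 = 18045)
c = 66035 (c = -47*((-39 - 3)*(6 + 30) + 107) = -47*(-42*36 + 107) = -47*(-1512 + 107) = -47*(-1405) = 66035)
c + p = 66035 + 18045 = 84080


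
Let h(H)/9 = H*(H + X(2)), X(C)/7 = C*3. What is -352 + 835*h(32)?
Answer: 17795168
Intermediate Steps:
X(C) = 21*C (X(C) = 7*(C*3) = 7*(3*C) = 21*C)
h(H) = 9*H*(42 + H) (h(H) = 9*(H*(H + 21*2)) = 9*(H*(H + 42)) = 9*(H*(42 + H)) = 9*H*(42 + H))
-352 + 835*h(32) = -352 + 835*(9*32*(42 + 32)) = -352 + 835*(9*32*74) = -352 + 835*21312 = -352 + 17795520 = 17795168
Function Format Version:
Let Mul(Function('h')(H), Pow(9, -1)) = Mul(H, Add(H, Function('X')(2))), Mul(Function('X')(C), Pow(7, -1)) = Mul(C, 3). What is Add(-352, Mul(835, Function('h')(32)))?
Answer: 17795168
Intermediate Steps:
Function('X')(C) = Mul(21, C) (Function('X')(C) = Mul(7, Mul(C, 3)) = Mul(7, Mul(3, C)) = Mul(21, C))
Function('h')(H) = Mul(9, H, Add(42, H)) (Function('h')(H) = Mul(9, Mul(H, Add(H, Mul(21, 2)))) = Mul(9, Mul(H, Add(H, 42))) = Mul(9, Mul(H, Add(42, H))) = Mul(9, H, Add(42, H)))
Add(-352, Mul(835, Function('h')(32))) = Add(-352, Mul(835, Mul(9, 32, Add(42, 32)))) = Add(-352, Mul(835, Mul(9, 32, 74))) = Add(-352, Mul(835, 21312)) = Add(-352, 17795520) = 17795168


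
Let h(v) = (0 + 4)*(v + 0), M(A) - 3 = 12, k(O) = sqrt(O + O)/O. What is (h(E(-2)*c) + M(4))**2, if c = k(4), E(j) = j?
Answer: 257 - 120*sqrt(2) ≈ 87.294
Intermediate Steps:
k(O) = sqrt(2)/sqrt(O) (k(O) = sqrt(2*O)/O = (sqrt(2)*sqrt(O))/O = sqrt(2)/sqrt(O))
c = sqrt(2)/2 (c = sqrt(2)/sqrt(4) = sqrt(2)*(1/2) = sqrt(2)/2 ≈ 0.70711)
M(A) = 15 (M(A) = 3 + 12 = 15)
h(v) = 4*v
(h(E(-2)*c) + M(4))**2 = (4*(-sqrt(2)) + 15)**2 = (-4*sqrt(2) + 15)**2 = (15 - 4*sqrt(2))**2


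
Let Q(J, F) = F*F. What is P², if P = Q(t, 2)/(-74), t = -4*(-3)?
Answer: 4/1369 ≈ 0.0029218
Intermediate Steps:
t = 12
Q(J, F) = F²
P = -2/37 (P = 2²/(-74) = 4*(-1/74) = -2/37 ≈ -0.054054)
P² = (-2/37)² = 4/1369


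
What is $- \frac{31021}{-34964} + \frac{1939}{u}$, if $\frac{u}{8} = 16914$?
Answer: $\frac{1066327187}{1182762192} \approx 0.90156$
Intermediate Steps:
$u = 135312$ ($u = 8 \cdot 16914 = 135312$)
$- \frac{31021}{-34964} + \frac{1939}{u} = - \frac{31021}{-34964} + \frac{1939}{135312} = \left(-31021\right) \left(- \frac{1}{34964}\right) + 1939 \cdot \frac{1}{135312} = \frac{31021}{34964} + \frac{1939}{135312} = \frac{1066327187}{1182762192}$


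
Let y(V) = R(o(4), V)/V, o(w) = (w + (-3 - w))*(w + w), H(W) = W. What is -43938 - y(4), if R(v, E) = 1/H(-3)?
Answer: -527255/12 ≈ -43938.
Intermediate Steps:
o(w) = -6*w
R(v, E) = -⅓ (R(v, E) = 1/(-3) = -⅓)
y(V) = -1/(3*V)
-43938 - y(4) = -43938 - (-1)/(3*4) = -43938 - 1*(-1/12) = -43938 + 1/12 = -527255/12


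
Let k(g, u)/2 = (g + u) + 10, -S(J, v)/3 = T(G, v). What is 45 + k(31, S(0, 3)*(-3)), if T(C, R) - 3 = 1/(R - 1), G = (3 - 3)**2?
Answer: 190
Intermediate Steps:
G = 0 (G = 0**2 = 0)
T(C, R) = 3 + 1/(-1 + R) (T(C, R) = 3 + 1/(R - 1) = 3 + 1/(-1 + R))
S(J, v) = -3*(-2 + 3*v)/(-1 + v)
k(g, u) = 20 + 2*g + 2*u (k(g, u) = 2*((g + u) + 10) = 2*(10 + g + u) = 20 + 2*g + 2*u)
45 + k(31, S(0, 3)*(-3)) = 45 + (20 + 2*31 + 2*((3*(2 - 3*3)/(-1 + 3))*(-3))) = 45 + (20 + 62 + 2*((3*(2 - 9)/2)*(-3))) = 45 + (20 + 62 + 2*((3*(1/2)*(-7))*(-3))) = 45 + (20 + 62 + 2*(-21/2*(-3))) = 45 + (20 + 62 + 2*(63/2)) = 45 + (20 + 62 + 63) = 45 + 145 = 190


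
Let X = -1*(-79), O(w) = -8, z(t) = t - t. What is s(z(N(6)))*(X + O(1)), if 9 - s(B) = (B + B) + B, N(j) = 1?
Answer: 639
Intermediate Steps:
z(t) = 0
X = 79
s(B) = 9 - 3*B (s(B) = 9 - ((B + B) + B) = 9 - (2*B + B) = 9 - 3*B)
s(z(N(6)))*(X + O(1)) = (9 - 3*0)*(79 - 8) = (9 + 0)*71 = 9*71 = 639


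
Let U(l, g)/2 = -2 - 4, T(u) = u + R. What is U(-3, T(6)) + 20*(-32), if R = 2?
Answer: -652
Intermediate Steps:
T(u) = 2 + u (T(u) = u + 2 = 2 + u)
U(l, g) = -12 (U(l, g) = 2*(-2 - 4) = 2*(-6) = -12)
U(-3, T(6)) + 20*(-32) = -12 + 20*(-32) = -12 - 640 = -652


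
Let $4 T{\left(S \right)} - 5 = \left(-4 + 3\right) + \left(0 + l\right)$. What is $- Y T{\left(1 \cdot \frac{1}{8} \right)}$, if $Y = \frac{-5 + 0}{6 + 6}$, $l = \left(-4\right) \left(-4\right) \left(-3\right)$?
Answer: $- \frac{55}{12} \approx -4.5833$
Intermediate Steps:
$l = -48$ ($l = 16 \left(-3\right) = -48$)
$Y = - \frac{5}{12} \approx -0.41667$
$T{\left(S \right)} = -11$ ($T{\left(S \right)} = \frac{5}{4} + \frac{\left(-4 + 3\right) + \left(0 - 48\right)}{4} = \frac{5}{4} + \frac{-1 - 48}{4} = \frac{5}{4} + \frac{1}{4} \left(-49\right) = \frac{5}{4} - \frac{49}{4} = -11$)
$- Y T{\left(1 \cdot \frac{1}{8} \right)} = \left(-1\right) \left(- \frac{5}{12}\right) \left(-11\right) = \frac{5}{12} \left(-11\right) = - \frac{55}{12}$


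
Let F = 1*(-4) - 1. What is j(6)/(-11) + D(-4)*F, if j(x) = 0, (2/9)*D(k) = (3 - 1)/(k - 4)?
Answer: 45/8 ≈ 5.6250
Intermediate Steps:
D(k) = 9/(-4 + k) (D(k) = 9*((3 - 1)/(k - 4))/2 = 9*(2/(-4 + k))/2 = 9/(-4 + k))
F = -5 (F = -4 - 1 = -5)
j(6)/(-11) + D(-4)*F = 0/(-11) + (9/(-4 - 4))*(-5) = 0*(-1/11) + (9/(-8))*(-5) = 0 + (9*(-⅛))*(-5) = 0 - 9/8*(-5) = 0 + 45/8 = 45/8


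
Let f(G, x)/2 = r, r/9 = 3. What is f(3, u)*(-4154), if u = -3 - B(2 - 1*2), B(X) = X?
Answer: -224316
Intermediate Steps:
u = -3 (u = -3 - (2 - 1*2) = -3 - (2 - 2) = -3 - 1*0 = -3 + 0 = -3)
r = 27 (r = 9*3 = 27)
f(G, x) = 54 (f(G, x) = 2*27 = 54)
f(3, u)*(-4154) = 54*(-4154) = -224316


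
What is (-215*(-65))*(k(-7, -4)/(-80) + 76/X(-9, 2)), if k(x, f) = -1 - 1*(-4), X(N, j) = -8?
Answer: -2132585/16 ≈ -1.3329e+5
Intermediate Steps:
k(x, f) = 3 (k(x, f) = -1 + 4 = 3)
(-215*(-65))*(k(-7, -4)/(-80) + 76/X(-9, 2)) = (-215*(-65))*(3/(-80) + 76/(-8)) = 13975*(3*(-1/80) + 76*(-⅛)) = 13975*(-3/80 - 19/2) = 13975*(-763/80) = -2132585/16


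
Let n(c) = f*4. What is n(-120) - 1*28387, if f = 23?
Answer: -28295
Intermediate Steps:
n(c) = 92 (n(c) = 23*4 = 92)
n(-120) - 1*28387 = 92 - 1*28387 = 92 - 28387 = -28295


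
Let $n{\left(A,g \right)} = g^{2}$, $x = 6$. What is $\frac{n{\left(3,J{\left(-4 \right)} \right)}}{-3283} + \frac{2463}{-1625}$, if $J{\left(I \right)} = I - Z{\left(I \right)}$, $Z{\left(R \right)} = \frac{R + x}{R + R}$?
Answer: $- \frac{129742089}{85358000} \approx -1.52$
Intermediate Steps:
$Z{\left(R \right)} = \frac{6 + R}{2 R}$ ($Z{\left(R \right)} = \frac{R + 6}{R + R} = \frac{6 + R}{2 R}$)
$J{\left(I \right)} = I - \frac{6 + I}{2 I}$
$\frac{n{\left(3,J{\left(-4 \right)} \right)}}{-3283} + \frac{2463}{-1625} = \frac{\left(- \frac{1}{2} - 4 - \frac{3}{-4}\right)^{2}}{-3283} + \frac{2463}{-1625} = \left(- \frac{1}{2} - 4 - - \frac{3}{4}\right)^{2} \left(- \frac{1}{3283}\right) + 2463 \left(- \frac{1}{1625}\right) = \left(- \frac{1}{2} - 4 + \frac{3}{4}\right)^{2} \left(- \frac{1}{3283}\right) - \frac{2463}{1625} = \left(- \frac{15}{4}\right)^{2} \left(- \frac{1}{3283}\right) - \frac{2463}{1625} = \frac{225}{16} \left(- \frac{1}{3283}\right) - \frac{2463}{1625} = - \frac{225}{52528} - \frac{2463}{1625} = - \frac{129742089}{85358000}$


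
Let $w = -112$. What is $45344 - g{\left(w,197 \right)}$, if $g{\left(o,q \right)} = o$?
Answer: $45456$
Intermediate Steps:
$45344 - g{\left(w,197 \right)} = 45344 - -112 = 45344 + 112 = 45456$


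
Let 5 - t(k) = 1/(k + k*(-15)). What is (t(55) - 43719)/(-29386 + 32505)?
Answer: -33659779/2401630 ≈ -14.015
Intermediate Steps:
t(k) = 5 + 1/(14*k) (t(k) = 5 - 1/(k + k*(-15)) = 5 - 1/(k - 15*k) = 5 - 1/((-14*k)) = 5 - (-1)/(14*k) = 5 + 1/(14*k))
(t(55) - 43719)/(-29386 + 32505) = ((5 + (1/14)/55) - 43719)/(-29386 + 32505) = ((5 + (1/14)*(1/55)) - 43719)/3119 = ((5 + 1/770) - 43719)*(1/3119) = (3851/770 - 43719)*(1/3119) = -33659779/770*1/3119 = -33659779/2401630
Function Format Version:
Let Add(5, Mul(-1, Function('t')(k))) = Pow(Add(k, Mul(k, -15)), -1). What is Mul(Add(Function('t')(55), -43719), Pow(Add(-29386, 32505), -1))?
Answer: Rational(-33659779, 2401630) ≈ -14.015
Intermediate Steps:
Function('t')(k) = Add(5, Mul(Rational(1, 14), Pow(k, -1))) (Function('t')(k) = Add(5, Mul(-1, Pow(Add(k, Mul(k, -15)), -1))) = Add(5, Mul(-1, Pow(Add(k, Mul(-15, k)), -1))) = Add(5, Mul(-1, Pow(Mul(-14, k), -1))) = Add(5, Mul(-1, Mul(Rational(-1, 14), Pow(k, -1)))) = Add(5, Mul(Rational(1, 14), Pow(k, -1))))
Mul(Add(Function('t')(55), -43719), Pow(Add(-29386, 32505), -1)) = Mul(Add(Add(5, Mul(Rational(1, 14), Pow(55, -1))), -43719), Pow(Add(-29386, 32505), -1)) = Mul(Add(Add(5, Mul(Rational(1, 14), Rational(1, 55))), -43719), Pow(3119, -1)) = Mul(Add(Add(5, Rational(1, 770)), -43719), Rational(1, 3119)) = Mul(Add(Rational(3851, 770), -43719), Rational(1, 3119)) = Mul(Rational(-33659779, 770), Rational(1, 3119)) = Rational(-33659779, 2401630)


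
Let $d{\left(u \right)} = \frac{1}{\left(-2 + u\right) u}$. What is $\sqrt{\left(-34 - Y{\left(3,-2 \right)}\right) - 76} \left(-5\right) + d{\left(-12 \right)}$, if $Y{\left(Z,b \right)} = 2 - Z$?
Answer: $\frac{1}{168} - 5 i \sqrt{109} \approx 0.0059524 - 52.202 i$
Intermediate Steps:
$d{\left(u \right)} = \frac{1}{u \left(-2 + u\right)}$
$\sqrt{\left(-34 - Y{\left(3,-2 \right)}\right) - 76} \left(-5\right) + d{\left(-12 \right)} = \sqrt{\left(-34 - \left(2 - 3\right)\right) - 76} \left(-5\right) + \frac{1}{\left(-12\right) \left(-2 - 12\right)} = \sqrt{\left(-34 - \left(2 - 3\right)\right) - 76} \left(-5\right) - \frac{1}{12 \left(-14\right)} = \sqrt{\left(-34 - -1\right) - 76} \left(-5\right) - - \frac{1}{168} = \sqrt{\left(-34 + 1\right) - 76} \left(-5\right) + \frac{1}{168} = \sqrt{-33 - 76} \left(-5\right) + \frac{1}{168} = \sqrt{-109} \left(-5\right) + \frac{1}{168} = i \sqrt{109} \left(-5\right) + \frac{1}{168} = - 5 i \sqrt{109} + \frac{1}{168} = \frac{1}{168} - 5 i \sqrt{109}$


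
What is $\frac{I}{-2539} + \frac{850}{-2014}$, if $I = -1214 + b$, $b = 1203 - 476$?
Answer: $- \frac{588666}{2556773} \approx -0.23024$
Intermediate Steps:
$b = 727$ ($b = 1203 - 476 = 727$)
$I = -487$ ($I = -1214 + 727 = -487$)
$\frac{I}{-2539} + \frac{850}{-2014} = - \frac{487}{-2539} + \frac{850}{-2014} = \left(-487\right) \left(- \frac{1}{2539}\right) + 850 \left(- \frac{1}{2014}\right) = \frac{487}{2539} - \frac{425}{1007} = - \frac{588666}{2556773}$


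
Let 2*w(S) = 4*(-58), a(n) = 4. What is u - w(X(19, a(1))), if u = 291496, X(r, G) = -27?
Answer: 291612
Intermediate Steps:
w(S) = -116 (w(S) = (4*(-58))/2 = (½)*(-232) = -116)
u - w(X(19, a(1))) = 291496 - 1*(-116) = 291496 + 116 = 291612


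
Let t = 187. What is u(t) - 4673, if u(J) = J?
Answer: -4486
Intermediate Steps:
u(t) - 4673 = 187 - 4673 = -4486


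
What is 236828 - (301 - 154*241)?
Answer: 273641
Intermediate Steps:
236828 - (301 - 154*241) = 236828 - (301 - 37114) = 236828 - 1*(-36813) = 236828 + 36813 = 273641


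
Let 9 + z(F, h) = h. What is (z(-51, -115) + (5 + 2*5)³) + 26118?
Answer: 29369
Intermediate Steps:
z(F, h) = -9 + h
(z(-51, -115) + (5 + 2*5)³) + 26118 = ((-9 - 115) + (5 + 2*5)³) + 26118 = (-124 + (5 + 10)³) + 26118 = (-124 + 15³) + 26118 = (-124 + 3375) + 26118 = 3251 + 26118 = 29369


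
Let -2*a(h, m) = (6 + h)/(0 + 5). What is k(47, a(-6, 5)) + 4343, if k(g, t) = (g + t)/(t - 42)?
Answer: 182359/42 ≈ 4341.9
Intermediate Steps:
a(h, m) = -⅗ - h/10 (a(h, m) = -(6 + h)/(2*(0 + 5)) = -(6 + h)/(2*5) = -(6/5 + h/5)/2 = -⅗ - h/10)
k(g, t) = (g + t)/(-42 + t)
k(47, a(-6, 5)) + 4343 = (47 + (-⅗ - ⅒*(-6)))/(-42 + (-⅗ - ⅒*(-6))) + 4343 = (47 + (-⅗ + ⅗))/(-42 + (-⅗ + ⅗)) + 4343 = (47 + 0)/(-42 + 0) + 4343 = 47/(-42) + 4343 = -1/42*47 + 4343 = -47/42 + 4343 = 182359/42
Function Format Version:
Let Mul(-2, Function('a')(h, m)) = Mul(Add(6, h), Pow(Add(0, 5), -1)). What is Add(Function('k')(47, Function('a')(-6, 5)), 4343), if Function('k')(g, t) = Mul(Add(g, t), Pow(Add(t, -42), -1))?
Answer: Rational(182359, 42) ≈ 4341.9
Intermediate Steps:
Function('a')(h, m) = Add(Rational(-3, 5), Mul(Rational(-1, 10), h)) (Function('a')(h, m) = Mul(Rational(-1, 2), Mul(Add(6, h), Pow(Add(0, 5), -1))) = Mul(Rational(-1, 2), Mul(Add(6, h), Pow(5, -1))) = Mul(Rational(-1, 2), Mul(Add(6, h), Rational(1, 5))) = Mul(Rational(-1, 2), Add(Rational(6, 5), Mul(Rational(1, 5), h))) = Add(Rational(-3, 5), Mul(Rational(-1, 10), h)))
Function('k')(g, t) = Mul(Pow(Add(-42, t), -1), Add(g, t)) (Function('k')(g, t) = Mul(Add(g, t), Pow(Add(-42, t), -1)) = Mul(Pow(Add(-42, t), -1), Add(g, t)))
Add(Function('k')(47, Function('a')(-6, 5)), 4343) = Add(Mul(Pow(Add(-42, Add(Rational(-3, 5), Mul(Rational(-1, 10), -6))), -1), Add(47, Add(Rational(-3, 5), Mul(Rational(-1, 10), -6)))), 4343) = Add(Mul(Pow(Add(-42, Add(Rational(-3, 5), Rational(3, 5))), -1), Add(47, Add(Rational(-3, 5), Rational(3, 5)))), 4343) = Add(Mul(Pow(Add(-42, 0), -1), Add(47, 0)), 4343) = Add(Mul(Pow(-42, -1), 47), 4343) = Add(Mul(Rational(-1, 42), 47), 4343) = Add(Rational(-47, 42), 4343) = Rational(182359, 42)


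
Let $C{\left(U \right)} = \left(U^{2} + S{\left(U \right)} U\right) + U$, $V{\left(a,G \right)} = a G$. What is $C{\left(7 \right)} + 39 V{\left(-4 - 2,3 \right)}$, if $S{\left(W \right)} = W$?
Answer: $-597$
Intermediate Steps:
$V{\left(a,G \right)} = G a$
$C{\left(U \right)} = U + 2 U^{2}$ ($C{\left(U \right)} = \left(U^{2} + U U\right) + U = \left(U^{2} + U^{2}\right) + U = 2 U^{2} + U = U + 2 U^{2}$)
$C{\left(7 \right)} + 39 V{\left(-4 - 2,3 \right)} = 7 \left(1 + 2 \cdot 7\right) + 39 \cdot 3 \left(-4 - 2\right) = 7 \left(1 + 14\right) + 39 \cdot 3 \left(-4 - 2\right) = 7 \cdot 15 + 39 \cdot 3 \left(-6\right) = 105 + 39 \left(-18\right) = 105 - 702 = -597$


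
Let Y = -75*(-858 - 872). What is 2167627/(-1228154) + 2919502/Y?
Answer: 1652174228029/79676490750 ≈ 20.736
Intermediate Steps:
Y = 129750 (Y = -75*(-1730) = 129750)
2167627/(-1228154) + 2919502/Y = 2167627/(-1228154) + 2919502/129750 = 2167627*(-1/1228154) + 2919502*(1/129750) = -2167627/1228154 + 1459751/64875 = 1652174228029/79676490750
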